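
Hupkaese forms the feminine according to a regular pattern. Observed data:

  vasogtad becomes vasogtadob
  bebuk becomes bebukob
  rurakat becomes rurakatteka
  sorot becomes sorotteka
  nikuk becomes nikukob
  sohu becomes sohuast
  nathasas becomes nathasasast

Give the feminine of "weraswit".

weraswitteka

rurakat and vasogtad both have last vowel 'a' yet inflect differently (rurakatteka, vasogtadob), so the last vowel is not what conditions the rule; the final letter is.
"weraswit" ends in -t. The stems ending in -t (sorot → sorotteka, rurakat → rurakatteka) double the final consonant and add -eka.
So weraswit → weraswitteka.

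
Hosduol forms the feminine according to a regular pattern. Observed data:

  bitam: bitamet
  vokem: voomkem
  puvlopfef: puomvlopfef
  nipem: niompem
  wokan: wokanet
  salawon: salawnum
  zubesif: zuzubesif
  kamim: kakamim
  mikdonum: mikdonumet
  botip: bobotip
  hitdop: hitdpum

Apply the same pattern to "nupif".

nunupif

kamim and vokem both end in -m yet inflect differently (kakamim, voomkem), so the final letter is not what conditions the rule; the last vowel is.
"nupif" has last vowel 'i'. The stems whose last vowel is 'i' (kamim → kakamim, zubesif → zuzubesif, botip → bobotip) repeat the first consonant+vowel as a prefix.
So nupif → nunupif.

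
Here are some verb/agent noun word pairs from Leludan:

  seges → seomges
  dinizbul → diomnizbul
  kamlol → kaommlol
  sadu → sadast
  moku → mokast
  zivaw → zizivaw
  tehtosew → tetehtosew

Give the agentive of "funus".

"funus" ends in -s. The one such stem in the data (seges → seomges) inserts -om- after the first vowel (as do dinizbul, kamlol), so the same rule applies.
The other patterns: stems ending in -u drop the final letter and add -ast; stems ending in -w repeat the first consonant+vowel as a prefix.
So funus → fuomnus.

fuomnus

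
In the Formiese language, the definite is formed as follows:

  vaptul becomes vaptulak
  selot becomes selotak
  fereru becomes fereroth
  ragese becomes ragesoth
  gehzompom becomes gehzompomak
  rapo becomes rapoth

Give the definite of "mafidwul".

vaptul and fereru both have last vowel 'u' yet inflect differently (vaptulak, fereroth), so the last vowel is not what conditions the rule; whether the stem ends in a vowel or a consonant is.
"mafidwul" ends in a consonant. The stems ending in a consonant (selot → selotak, gehzompom → gehzompomak, vaptul → vaptulak) add -ak.
So mafidwul → mafidwulak.

mafidwulak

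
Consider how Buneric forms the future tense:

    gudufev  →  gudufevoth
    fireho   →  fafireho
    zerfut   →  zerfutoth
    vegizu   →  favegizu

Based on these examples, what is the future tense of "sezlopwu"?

"sezlopwu" ends in a vowel. The stems ending in a vowel (fireho → fafireho, vegizu → favegizu) add the prefix fa-.
The other pattern: stems ending in a consonant add -oth.
So sezlopwu → fasezlopwu.

fasezlopwu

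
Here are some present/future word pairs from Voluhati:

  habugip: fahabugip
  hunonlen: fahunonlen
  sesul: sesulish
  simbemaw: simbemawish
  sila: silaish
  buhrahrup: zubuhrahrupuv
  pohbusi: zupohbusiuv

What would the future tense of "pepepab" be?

zupepepabuv

"pepepab" begins with p-. The one such stem in the data (pohbusi → zupohbusiuv) adds zu- … -uv around the stem, so the same rule applies.
The other patterns: stems beginning with h- add the prefix fa-; stems beginning with s- add -ish.
So pepepab → zupepepabuv.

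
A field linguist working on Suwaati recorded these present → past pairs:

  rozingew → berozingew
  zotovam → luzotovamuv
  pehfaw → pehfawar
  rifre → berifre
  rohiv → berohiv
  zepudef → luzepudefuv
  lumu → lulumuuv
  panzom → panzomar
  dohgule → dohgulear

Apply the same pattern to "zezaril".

luzezariluv

"zezaril" begins with z-. The stems beginning with z- (zepudef → luzepudefuv, zotovam → luzotovamuv) add lu- … -uv around the stem.
So zezaril → luzezariluv.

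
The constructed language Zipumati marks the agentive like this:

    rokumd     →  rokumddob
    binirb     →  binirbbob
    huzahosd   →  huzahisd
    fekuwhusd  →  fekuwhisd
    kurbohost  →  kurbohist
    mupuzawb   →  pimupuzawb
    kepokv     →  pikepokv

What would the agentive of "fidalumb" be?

fidalumbbob

rokumd and huzahosd both end in -d yet inflect differently (rokumddob, huzahisd), so the final letter is not what conditions the rule; the second-to-last letter is.
"fidalumb" has second-to-last letter 'm'. The one such stem in the data (rokumd → rokumddob) doubles the final consonant and adds -ob (as does binirb), so the same rule applies.
The other patterns: stems whose second-to-last letter is 's' change the last vowel to 'i'; stems whose second-to-last letter is 'k' or 'w' add the prefix pi-.
So fidalumb → fidalumbbob.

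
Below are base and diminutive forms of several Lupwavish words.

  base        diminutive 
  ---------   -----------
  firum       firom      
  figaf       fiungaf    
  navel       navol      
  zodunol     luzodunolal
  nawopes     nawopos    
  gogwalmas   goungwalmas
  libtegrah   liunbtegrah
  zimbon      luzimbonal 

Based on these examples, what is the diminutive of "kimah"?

kiunmah

"kimah" has last vowel 'a'. The stems whose last vowel is 'a' (libtegrah → liunbtegrah, figaf → fiungaf, gogwalmas → goungwalmas) insert -un- after the first vowel.
So kimah → kiunmah.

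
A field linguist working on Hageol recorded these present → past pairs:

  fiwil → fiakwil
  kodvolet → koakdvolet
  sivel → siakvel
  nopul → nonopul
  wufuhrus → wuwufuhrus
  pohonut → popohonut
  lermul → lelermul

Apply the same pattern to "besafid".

beaksafid

"besafid" has last vowel 'i'. The one such stem in the data (fiwil → fiakwil) inserts -ak- after the first vowel (as do sivel, kodvolet), so the same rule applies.
The other pattern: stems whose last vowel is 'u' repeat the first consonant+vowel as a prefix.
So besafid → beaksafid.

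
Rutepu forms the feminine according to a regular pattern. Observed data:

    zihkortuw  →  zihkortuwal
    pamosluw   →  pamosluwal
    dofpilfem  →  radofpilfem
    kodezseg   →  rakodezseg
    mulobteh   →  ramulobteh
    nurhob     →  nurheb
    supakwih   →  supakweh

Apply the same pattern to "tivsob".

mulobteh and supakwih both end in -h yet inflect differently (ramulobteh, supakweh), so the final letter is not what conditions the rule; the last vowel is.
"tivsob" has last vowel 'o'. The one such stem in the data (nurhob → nurheb) changes the last vowel to 'e' (as does supakwih), so the same rule applies.
So tivsob → tivseb.

tivseb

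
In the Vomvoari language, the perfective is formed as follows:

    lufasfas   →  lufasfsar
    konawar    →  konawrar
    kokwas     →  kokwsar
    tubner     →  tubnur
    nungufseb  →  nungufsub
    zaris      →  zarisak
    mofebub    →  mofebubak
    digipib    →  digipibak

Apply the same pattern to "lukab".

lukbar

"lukab" has last vowel 'a'. The stems whose last vowel is 'a' (lufasfas → lufasfsar, konawar → konawrar, kokwas → kokwsar) delete the last vowel and add -ar.
The other patterns: stems whose last vowel is 'e' change the last vowel to 'u'; stems whose last vowel is 'i' or 'u' add -ak.
So lukab → lukbar.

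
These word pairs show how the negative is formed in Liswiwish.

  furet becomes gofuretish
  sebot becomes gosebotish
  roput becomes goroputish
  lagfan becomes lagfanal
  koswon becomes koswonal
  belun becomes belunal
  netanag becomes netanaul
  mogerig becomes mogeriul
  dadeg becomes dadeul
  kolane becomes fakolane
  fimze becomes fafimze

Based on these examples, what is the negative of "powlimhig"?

sebot and koswon both have last vowel 'o' yet inflect differently (gosebotish, koswonal), so the last vowel is not what conditions the rule; the final letter is.
"powlimhig" ends in -g. The stems ending in -g (netanag → netanaul, mogerig → mogeriul, dadeg → dadeul) drop the final letter and add -ul.
The other patterns: stems ending in -t add go- … -ish around the stem; stems ending in -n add -al; stems ending in -e add the prefix fa-.
So powlimhig → powlimhiul.

powlimhiul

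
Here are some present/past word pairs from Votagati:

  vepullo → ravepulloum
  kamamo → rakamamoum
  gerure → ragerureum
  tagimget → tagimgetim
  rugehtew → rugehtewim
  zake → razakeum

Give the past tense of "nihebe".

"nihebe" ends in a vowel. The stems ending in a vowel (kamamo → rakamamoum, vepullo → ravepulloum, zake → razakeum) add ra- … -um around the stem.
So nihebe → ranihebeum.

ranihebeum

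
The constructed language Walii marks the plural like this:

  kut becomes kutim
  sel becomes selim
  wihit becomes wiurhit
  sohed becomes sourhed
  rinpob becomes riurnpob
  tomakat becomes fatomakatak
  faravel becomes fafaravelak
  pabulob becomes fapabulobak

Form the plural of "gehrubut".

fagehrubutak

"gehrubut" has 3 vowels. The stems with 3 vowels (tomakat → fatomakatak, faravel → fafaravelak, pabulob → fapabulobak) add fa- … -ak around the stem.
So gehrubut → fagehrubutak.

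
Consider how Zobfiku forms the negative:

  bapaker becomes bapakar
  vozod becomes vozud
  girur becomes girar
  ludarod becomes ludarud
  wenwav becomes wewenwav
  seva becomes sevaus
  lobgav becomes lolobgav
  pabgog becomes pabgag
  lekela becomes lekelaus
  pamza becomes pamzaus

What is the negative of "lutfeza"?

lobgav and pamza both have last vowel 'a' yet inflect differently (lolobgav, pamzaus), so the last vowel is not what conditions the rule; the final letter is.
"lutfeza" ends in -a. The stems ending in -a (pamza → pamzaus, seva → sevaus, lekela → lekelaus) add -us.
So lutfeza → lutfezaus.

lutfezaus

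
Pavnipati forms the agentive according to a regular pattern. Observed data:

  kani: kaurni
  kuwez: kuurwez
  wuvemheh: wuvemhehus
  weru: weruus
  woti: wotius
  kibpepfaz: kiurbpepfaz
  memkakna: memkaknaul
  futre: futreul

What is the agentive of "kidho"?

woti and kani both end in -i yet inflect differently (wotius, kaurni), so the final letter is not what conditions the rule; the first letter is.
"kidho" begins with k-. The stems beginning with k- (kuwez → kuurwez, kani → kaurni, kibpepfaz → kiurbpepfaz) insert -ur- after the first vowel.
So kidho → kiurdho.

kiurdho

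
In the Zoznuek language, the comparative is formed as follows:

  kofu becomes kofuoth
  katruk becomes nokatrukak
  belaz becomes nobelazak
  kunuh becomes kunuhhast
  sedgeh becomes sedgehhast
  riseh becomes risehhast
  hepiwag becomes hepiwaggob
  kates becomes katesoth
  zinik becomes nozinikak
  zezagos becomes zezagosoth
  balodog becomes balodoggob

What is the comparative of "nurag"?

nuraggob

balodog and zezagos both have last vowel 'o' yet inflect differently (balodoggob, zezagosoth), so the last vowel is not what conditions the rule; the final letter is.
"nurag" ends in -g. The stems ending in -g (balodog → balodoggob, hepiwag → hepiwaggob) double the final consonant and add -ob.
So nurag → nuraggob.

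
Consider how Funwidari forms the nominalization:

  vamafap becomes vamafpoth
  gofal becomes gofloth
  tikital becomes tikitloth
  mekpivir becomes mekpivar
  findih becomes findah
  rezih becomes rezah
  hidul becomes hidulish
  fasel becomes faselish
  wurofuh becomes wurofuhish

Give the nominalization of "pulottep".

"pulottep" has last vowel 'e'. The one such stem in the data (fasel → faselish) adds -ish, so the same rule applies.
So pulottep → pulottepish.

pulottepish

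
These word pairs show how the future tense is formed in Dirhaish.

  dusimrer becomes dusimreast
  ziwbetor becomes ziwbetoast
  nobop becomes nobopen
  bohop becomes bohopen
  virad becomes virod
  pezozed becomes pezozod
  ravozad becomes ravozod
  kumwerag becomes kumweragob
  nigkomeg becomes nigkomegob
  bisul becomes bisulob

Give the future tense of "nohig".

ziwbetor and nobop both have last vowel 'o' yet inflect differently (ziwbetoast, nobopen), so the last vowel is not what conditions the rule; the final letter is.
"nohig" ends in -g. The stems ending in -g (kumwerag → kumweragob, nigkomeg → nigkomegob) add -ob.
So nohig → nohigob.

nohigob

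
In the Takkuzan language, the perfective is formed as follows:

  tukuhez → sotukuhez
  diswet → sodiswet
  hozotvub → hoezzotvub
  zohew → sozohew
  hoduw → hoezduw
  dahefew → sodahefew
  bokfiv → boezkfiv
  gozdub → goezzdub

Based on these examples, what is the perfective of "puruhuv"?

puezruhuv

zohew and hoduw both end in -w yet inflect differently (sozohew, hoezduw), so the final letter is not what conditions the rule; the last vowel is.
"puruhuv" has last vowel 'u'. The stems whose last vowel is 'u' (gozdub → goezzdub, hoduw → hoezduw, hozotvub → hoezzotvub) insert -ez- after the first vowel.
So puruhuv → puezruhuv.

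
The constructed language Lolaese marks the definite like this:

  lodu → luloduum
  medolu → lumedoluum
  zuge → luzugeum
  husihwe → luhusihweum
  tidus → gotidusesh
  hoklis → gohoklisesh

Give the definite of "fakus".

lodu and tidus both have last vowel 'u' yet inflect differently (luloduum, gotidusesh), so the last vowel is not what conditions the rule; whether the stem ends in a vowel or a consonant is.
"fakus" ends in a consonant. The stems ending in a consonant (tidus → gotidusesh, hoklis → gohoklisesh) add go- … -esh around the stem.
So fakus → gofakusesh.

gofakusesh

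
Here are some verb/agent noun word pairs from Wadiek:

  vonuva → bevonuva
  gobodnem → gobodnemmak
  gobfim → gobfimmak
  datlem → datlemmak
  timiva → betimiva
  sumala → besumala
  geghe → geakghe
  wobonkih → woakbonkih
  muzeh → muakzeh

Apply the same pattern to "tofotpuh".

toakfotpuh

wobonkih and gobfim both have last vowel 'i' yet inflect differently (woakbonkih, gobfimmak), so the last vowel is not what conditions the rule; the final letter is.
"tofotpuh" ends in -h. The stems ending in -h (wobonkih → woakbonkih, muzeh → muakzeh) insert -ak- after the first vowel.
So tofotpuh → toakfotpuh.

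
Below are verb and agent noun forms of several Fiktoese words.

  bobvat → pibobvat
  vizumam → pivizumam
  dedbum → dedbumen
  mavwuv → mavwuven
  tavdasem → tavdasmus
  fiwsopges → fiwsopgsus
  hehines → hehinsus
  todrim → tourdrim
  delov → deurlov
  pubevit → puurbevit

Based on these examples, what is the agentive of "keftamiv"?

vizumam and dedbum both end in -m yet inflect differently (pivizumam, dedbumen), so the final letter is not what conditions the rule; the last vowel is.
"keftamiv" has last vowel 'i'. The stems whose last vowel is 'i' (todrim → tourdrim, pubevit → puurbevit) insert -ur- after the first vowel.
The other patterns: stems whose last vowel is 'a' add the prefix pi-; stems whose last vowel is 'u' add -en; stems whose last vowel is 'e' delete the last vowel and add -us.
So keftamiv → keurftamiv.

keurftamiv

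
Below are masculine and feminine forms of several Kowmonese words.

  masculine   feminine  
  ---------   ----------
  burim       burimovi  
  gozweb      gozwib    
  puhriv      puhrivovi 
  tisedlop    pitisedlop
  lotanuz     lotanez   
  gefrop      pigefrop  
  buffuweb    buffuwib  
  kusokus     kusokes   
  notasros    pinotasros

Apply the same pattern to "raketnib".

"raketnib" has last vowel 'i'. The stems whose last vowel is 'i' (puhriv → puhrivovi, burim → burimovi) add -ovi.
The other patterns: stems whose last vowel is 'u' change the last vowel to 'e'; stems whose last vowel is 'o' add the prefix pi-; stems whose last vowel is 'e' change the last vowel to 'i'.
So raketnib → raketnibovi.

raketnibovi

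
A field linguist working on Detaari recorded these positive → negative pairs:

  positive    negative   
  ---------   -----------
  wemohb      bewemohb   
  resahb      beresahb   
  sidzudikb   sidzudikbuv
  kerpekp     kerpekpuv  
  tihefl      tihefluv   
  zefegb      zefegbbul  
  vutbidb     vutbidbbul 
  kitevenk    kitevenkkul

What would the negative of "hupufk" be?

"hupufk" has second-to-last letter 'f'. The one such stem in the data (tihefl → tihefluv) adds -uv, so the same rule applies.
So hupufk → hupufkuv.

hupufkuv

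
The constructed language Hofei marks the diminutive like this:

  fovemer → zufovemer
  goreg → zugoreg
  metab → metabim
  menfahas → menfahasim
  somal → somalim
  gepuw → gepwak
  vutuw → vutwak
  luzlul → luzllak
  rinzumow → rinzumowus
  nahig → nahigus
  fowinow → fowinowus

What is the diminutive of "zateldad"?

zateldadim

somal and luzlul both end in -l yet inflect differently (somalim, luzllak), so the final letter is not what conditions the rule; the last vowel is.
"zateldad" has last vowel 'a'. The stems whose last vowel is 'a' (metab → metabim, menfahas → menfahasim, somal → somalim) add -im.
So zateldad → zateldadim.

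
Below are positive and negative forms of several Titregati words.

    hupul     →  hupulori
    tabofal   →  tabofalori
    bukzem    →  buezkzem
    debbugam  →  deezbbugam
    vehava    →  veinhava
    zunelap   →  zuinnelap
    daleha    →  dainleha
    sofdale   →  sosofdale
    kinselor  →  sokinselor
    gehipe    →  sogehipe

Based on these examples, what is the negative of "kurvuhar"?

tabofal and debbugam both have last vowel 'a' yet inflect differently (tabofalori, deezbbugam), so the last vowel is not what conditions the rule; the final letter is.
"kurvuhar" ends in -r. The one such stem in the data (kinselor → sokinselor) adds the prefix so-, so the same rule applies.
So kurvuhar → sokurvuhar.

sokurvuhar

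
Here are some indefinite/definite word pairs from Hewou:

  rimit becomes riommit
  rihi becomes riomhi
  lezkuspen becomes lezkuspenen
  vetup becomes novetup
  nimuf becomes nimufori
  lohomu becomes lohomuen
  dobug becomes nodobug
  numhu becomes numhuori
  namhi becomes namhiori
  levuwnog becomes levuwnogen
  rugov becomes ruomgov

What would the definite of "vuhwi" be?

rihi and namhi both end in -i yet inflect differently (riomhi, namhiori), so the final letter is not what conditions the rule; the first letter is.
"vuhwi" begins with v-. The one such stem in the data (vetup → novetup) adds the prefix no-, so the same rule applies.
The other patterns: stems beginning with l- add -en; stems beginning with r- insert -om- after the first vowel; stems beginning with n- add -ori.
So vuhwi → novuhwi.

novuhwi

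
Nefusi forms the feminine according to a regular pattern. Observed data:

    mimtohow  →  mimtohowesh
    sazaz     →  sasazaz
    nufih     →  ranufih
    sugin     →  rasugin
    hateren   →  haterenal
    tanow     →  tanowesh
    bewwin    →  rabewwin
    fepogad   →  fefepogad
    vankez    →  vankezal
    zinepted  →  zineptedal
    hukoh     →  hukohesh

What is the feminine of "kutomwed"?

"kutomwed" has last vowel 'e'. The stems whose last vowel is 'e' (vankez → vankezal, hateren → haterenal, zinepted → zineptedal) add -al.
The other patterns: stems whose last vowel is 'o' add -esh; stems whose last vowel is 'i' add the prefix ra-; stems whose last vowel is 'a' repeat the first consonant+vowel as a prefix.
So kutomwed → kutomwedal.

kutomwedal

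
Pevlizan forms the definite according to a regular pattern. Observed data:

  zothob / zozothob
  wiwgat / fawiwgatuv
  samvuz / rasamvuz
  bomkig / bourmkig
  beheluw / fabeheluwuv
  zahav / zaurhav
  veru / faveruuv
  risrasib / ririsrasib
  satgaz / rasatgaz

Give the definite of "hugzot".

fahugzotuv

satgaz and zahav both have last vowel 'a' yet inflect differently (rasatgaz, zaurhav), so the last vowel is not what conditions the rule; the final letter is.
"hugzot" ends in -t. The one such stem in the data (wiwgat → fawiwgatuv) adds fa- … -uv around the stem, so the same rule applies.
The other patterns: stems ending in -z add the prefix ra-; stems ending in -g or -v insert -ur- after the first vowel; stems ending in -b repeat the first consonant+vowel as a prefix.
So hugzot → fahugzotuv.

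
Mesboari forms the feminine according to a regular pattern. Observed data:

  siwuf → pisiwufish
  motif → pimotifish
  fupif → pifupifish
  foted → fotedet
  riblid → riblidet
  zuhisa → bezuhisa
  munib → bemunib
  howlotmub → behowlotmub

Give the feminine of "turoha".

beturoha

"turoha" ends in -a. The one such stem in the data (zuhisa → bezuhisa) adds the prefix be-, so the same rule applies.
So turoha → beturoha.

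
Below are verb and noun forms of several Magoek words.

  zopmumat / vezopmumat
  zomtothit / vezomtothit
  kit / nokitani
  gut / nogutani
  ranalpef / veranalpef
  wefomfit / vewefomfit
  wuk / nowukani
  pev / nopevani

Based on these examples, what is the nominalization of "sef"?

wefomfit and gut both end in -t yet inflect differently (vewefomfit, nogutani), so the final letter is not what conditions the rule; the number of vowels is.
"sef" has 1 vowel. The stems with 1 vowel (gut → nogutani, kit → nokitani, pev → nopevani) add no- … -ani around the stem.
So sef → nosefani.

nosefani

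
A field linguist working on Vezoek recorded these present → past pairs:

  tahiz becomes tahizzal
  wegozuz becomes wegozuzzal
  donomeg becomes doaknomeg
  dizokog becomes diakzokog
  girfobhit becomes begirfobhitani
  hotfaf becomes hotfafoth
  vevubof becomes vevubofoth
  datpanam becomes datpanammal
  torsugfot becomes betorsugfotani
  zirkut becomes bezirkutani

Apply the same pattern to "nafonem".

nafonemmal

vevubof and torsugfot both have last vowel 'o' yet inflect differently (vevubofoth, betorsugfotani), so the last vowel is not what conditions the rule; the final letter is.
"nafonem" ends in -m. The one such stem in the data (datpanam → datpanammal) doubles the final consonant and adds -al (as do wegozuz, tahiz), so the same rule applies.
So nafonem → nafonemmal.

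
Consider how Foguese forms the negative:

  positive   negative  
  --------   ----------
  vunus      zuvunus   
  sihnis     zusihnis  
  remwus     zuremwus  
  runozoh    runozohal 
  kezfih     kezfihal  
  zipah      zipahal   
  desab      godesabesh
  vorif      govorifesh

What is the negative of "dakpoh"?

"dakpoh" ends in -h. The stems ending in -h (runozoh → runozohal, kezfih → kezfihal, zipah → zipahal) add -al.
So dakpoh → dakpohal.

dakpohal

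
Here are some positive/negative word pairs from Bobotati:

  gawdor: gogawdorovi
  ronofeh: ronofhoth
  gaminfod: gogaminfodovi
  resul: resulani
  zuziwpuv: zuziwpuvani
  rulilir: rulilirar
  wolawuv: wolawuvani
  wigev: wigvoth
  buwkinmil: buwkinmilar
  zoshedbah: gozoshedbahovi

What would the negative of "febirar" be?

gofebirarovi

zoshedbah and ronofeh both end in -h yet inflect differently (gozoshedbahovi, ronofhoth), so the final letter is not what conditions the rule; the last vowel is.
"febirar" has last vowel 'a'. The one such stem in the data (zoshedbah → gozoshedbahovi) adds go- … -ovi around the stem, so the same rule applies.
The other patterns: stems whose last vowel is 'e' delete the last vowel and add -oth; stems whose last vowel is 'u' add -ani; stems whose last vowel is 'i' add -ar.
So febirar → gofebirarovi.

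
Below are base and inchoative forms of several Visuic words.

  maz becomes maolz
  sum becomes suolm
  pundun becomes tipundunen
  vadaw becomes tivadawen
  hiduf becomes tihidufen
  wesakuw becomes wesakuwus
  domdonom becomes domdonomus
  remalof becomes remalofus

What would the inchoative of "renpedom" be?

vadaw and wesakuw both end in -w yet inflect differently (tivadawen, wesakuwus), so the final letter is not what conditions the rule; the number of vowels is.
"renpedom" has 3 vowels. The stems with 3 vowels (wesakuw → wesakuwus, domdonom → domdonomus, remalof → remalofus) add -us.
The other patterns: stems with 1 vowel insert -ol- after the first vowel; stems with 2 vowels add ti- … -en around the stem.
So renpedom → renpedomus.

renpedomus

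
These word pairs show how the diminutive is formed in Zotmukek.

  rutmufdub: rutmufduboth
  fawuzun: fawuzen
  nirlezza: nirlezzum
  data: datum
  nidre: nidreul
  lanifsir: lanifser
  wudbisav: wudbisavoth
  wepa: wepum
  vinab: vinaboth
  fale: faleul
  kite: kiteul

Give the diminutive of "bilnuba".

"bilnuba" ends in -a. The stems ending in -a (wepa → wepum, data → datum, nirlezza → nirlezzum) drop the final letter and add -um.
So bilnuba → bilnubum.

bilnubum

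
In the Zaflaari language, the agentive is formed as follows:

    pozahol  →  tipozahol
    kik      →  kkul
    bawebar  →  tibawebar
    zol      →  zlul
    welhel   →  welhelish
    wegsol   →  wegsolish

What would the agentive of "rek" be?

rkul

zol and welhel both end in -l yet inflect differently (zlul, welhelish), so the final letter is not what conditions the rule; the number of vowels is.
"rek" has 1 vowel. The stems with 1 vowel (kik → kkul, zol → zlul) delete the last vowel and add -ul.
The other patterns: stems with 2 vowels add -ish; stems with 3 vowels add the prefix ti-.
So rek → rkul.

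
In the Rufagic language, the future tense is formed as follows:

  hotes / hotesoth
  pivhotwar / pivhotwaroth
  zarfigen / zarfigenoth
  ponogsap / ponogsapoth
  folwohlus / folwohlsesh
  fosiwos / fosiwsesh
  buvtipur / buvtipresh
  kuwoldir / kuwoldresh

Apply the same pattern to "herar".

heraroth

hotes and folwohlus both end in -s yet inflect differently (hotesoth, folwohlsesh), so the final letter is not what conditions the rule; the last vowel is.
"herar" has last vowel 'a'. The stems whose last vowel is 'a' (pivhotwar → pivhotwaroth, ponogsap → ponogsapoth) add -oth.
So herar → heraroth.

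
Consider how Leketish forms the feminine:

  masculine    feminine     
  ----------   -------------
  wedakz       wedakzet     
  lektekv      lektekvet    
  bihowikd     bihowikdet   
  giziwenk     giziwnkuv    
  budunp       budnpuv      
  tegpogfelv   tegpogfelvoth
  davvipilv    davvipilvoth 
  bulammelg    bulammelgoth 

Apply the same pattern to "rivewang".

"rivewang" has second-to-last letter 'n'. The stems whose second-to-last letter is 'n' (giziwenk → giziwnkuv, budunp → budnpuv) delete the last vowel and add -uv.
So rivewang → rivewnguv.

rivewnguv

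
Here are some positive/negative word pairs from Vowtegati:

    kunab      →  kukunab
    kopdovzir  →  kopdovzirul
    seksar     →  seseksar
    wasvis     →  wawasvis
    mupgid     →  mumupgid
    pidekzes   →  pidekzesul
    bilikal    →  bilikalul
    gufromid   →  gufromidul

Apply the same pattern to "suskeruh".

"suskeruh" has 3 vowels. The stems with 3 vowels (gufromid → gufromidul, bilikal → bilikalul, kopdovzir → kopdovzirul) add -ul.
So suskeruh → suskeruhul.

suskeruhul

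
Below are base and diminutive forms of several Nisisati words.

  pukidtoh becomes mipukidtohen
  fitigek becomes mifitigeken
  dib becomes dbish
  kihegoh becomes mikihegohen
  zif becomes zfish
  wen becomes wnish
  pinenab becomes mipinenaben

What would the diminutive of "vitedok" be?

dib and pinenab both end in -b yet inflect differently (dbish, mipinenaben), so the final letter is not what conditions the rule; the number of vowels is.
"vitedok" has 3 vowels. The stems with 3 vowels (pinenab → mipinenaben, pukidtoh → mipukidtohen, kihegoh → mikihegohen) add mi- … -en around the stem.
The other pattern: stems with 1 vowel delete the last vowel and add -ish.
So vitedok → mivitedoken.

mivitedoken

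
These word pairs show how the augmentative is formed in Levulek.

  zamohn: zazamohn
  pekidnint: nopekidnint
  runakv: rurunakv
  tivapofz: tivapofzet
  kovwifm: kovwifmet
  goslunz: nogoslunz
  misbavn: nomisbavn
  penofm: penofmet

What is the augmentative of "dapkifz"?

"dapkifz" has second-to-last letter 'f'. The stems whose second-to-last letter is 'f' (kovwifm → kovwifmet, penofm → penofmet, tivapofz → tivapofzet) add -et.
The other patterns: stems whose second-to-last letter is 'n' or 'v' add the prefix no-; stems whose second-to-last letter is 'h' or 'k' repeat the first consonant+vowel as a prefix.
So dapkifz → dapkifzet.

dapkifzet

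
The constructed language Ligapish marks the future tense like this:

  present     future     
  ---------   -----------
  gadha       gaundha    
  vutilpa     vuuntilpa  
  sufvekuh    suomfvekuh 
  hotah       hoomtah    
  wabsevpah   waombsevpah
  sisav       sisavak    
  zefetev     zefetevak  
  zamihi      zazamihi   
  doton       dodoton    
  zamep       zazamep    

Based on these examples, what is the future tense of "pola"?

gadha and hotah both have last vowel 'a' yet inflect differently (gaundha, hoomtah), so the last vowel is not what conditions the rule; the final letter is.
"pola" ends in -a. The stems ending in -a (gadha → gaundha, vutilpa → vuuntilpa) insert -un- after the first vowel.
The other patterns: stems ending in -h insert -om- after the first vowel; stems ending in -v add -ak; stems ending in -i, -n or -p repeat the first consonant+vowel as a prefix.
So pola → pounla.

pounla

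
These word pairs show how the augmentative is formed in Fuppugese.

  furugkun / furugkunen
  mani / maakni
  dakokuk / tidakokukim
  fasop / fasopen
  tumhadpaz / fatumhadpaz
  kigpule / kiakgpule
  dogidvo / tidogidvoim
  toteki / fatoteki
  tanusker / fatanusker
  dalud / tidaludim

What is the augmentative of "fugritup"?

fugritupen

"fugritup" begins with f-. The stems beginning with f- (furugkun → furugkunen, fasop → fasopen) add -en.
The other patterns: stems beginning with d- add ti- … -im around the stem; stems beginning with t- add the prefix fa-; stems beginning with k- or m- insert -ak- after the first vowel.
So fugritup → fugritupen.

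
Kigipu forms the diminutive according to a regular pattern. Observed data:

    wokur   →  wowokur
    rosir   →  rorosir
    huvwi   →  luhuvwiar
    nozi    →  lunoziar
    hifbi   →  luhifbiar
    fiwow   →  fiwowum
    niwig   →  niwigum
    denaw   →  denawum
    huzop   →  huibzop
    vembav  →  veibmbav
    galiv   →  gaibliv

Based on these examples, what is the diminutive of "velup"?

rosir and huvwi both have last vowel 'i' yet inflect differently (rorosir, luhuvwiar), so the last vowel is not what conditions the rule; the final letter is.
"velup" ends in -p. The one such stem in the data (huzop → huibzop) inserts -ib- after the first vowel (as do vembav, galiv), so the same rule applies.
The other patterns: stems ending in -r repeat the first consonant+vowel as a prefix; stems ending in -i add lu- … -ar around the stem; stems ending in -g or -w add -um.
So velup → veiblup.

veiblup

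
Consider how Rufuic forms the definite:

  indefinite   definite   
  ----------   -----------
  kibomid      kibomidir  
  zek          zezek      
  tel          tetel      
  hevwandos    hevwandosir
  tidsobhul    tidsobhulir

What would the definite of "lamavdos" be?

lamavdosir

tel and tidsobhul both end in -l yet inflect differently (tetel, tidsobhulir), so the final letter is not what conditions the rule; the number of vowels is.
"lamavdos" has 3 vowels. The stems with 3 vowels (tidsobhul → tidsobhulir, hevwandos → hevwandosir, kibomid → kibomidir) add -ir.
The other pattern: stems with 1 vowel repeat the first consonant+vowel as a prefix.
So lamavdos → lamavdosir.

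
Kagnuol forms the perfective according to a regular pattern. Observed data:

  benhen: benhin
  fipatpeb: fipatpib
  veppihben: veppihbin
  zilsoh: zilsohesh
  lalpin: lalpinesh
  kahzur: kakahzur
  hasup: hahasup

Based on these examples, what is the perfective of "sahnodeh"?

sahnodih

benhen and lalpin both end in -n yet inflect differently (benhin, lalpinesh), so the final letter is not what conditions the rule; the last vowel is.
"sahnodeh" has last vowel 'e'. The stems whose last vowel is 'e' (benhen → benhin, fipatpeb → fipatpib, veppihben → veppihbin) change the last vowel to 'i'.
So sahnodeh → sahnodih.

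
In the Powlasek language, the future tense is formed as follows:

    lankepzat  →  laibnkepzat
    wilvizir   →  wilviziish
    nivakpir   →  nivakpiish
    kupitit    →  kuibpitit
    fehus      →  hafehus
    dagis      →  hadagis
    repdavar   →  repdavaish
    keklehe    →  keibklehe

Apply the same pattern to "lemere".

dagis and nivakpir both have last vowel 'i' yet inflect differently (hadagis, nivakpiish), so the last vowel is not what conditions the rule; the final letter is.
"lemere" ends in -e. The one such stem in the data (keklehe → keibklehe) inserts -ib- after the first vowel (as do kupitit, lankepzat), so the same rule applies.
The other patterns: stems ending in -s add the prefix ha-; stems ending in -r drop the final letter and add -ish.
So lemere → leibmere.

leibmere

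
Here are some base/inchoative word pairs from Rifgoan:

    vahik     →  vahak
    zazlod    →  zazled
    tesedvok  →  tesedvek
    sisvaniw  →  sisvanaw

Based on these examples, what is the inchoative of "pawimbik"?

tesedvok and vahik both end in -k yet inflect differently (tesedvek, vahak), so the final letter is not what conditions the rule; the last vowel is.
"pawimbik" has last vowel 'i'. The stems whose last vowel is 'i' (vahik → vahak, sisvaniw → sisvanaw) change the last vowel to 'a'.
The other pattern: stems whose last vowel is 'o' change the last vowel to 'e'.
So pawimbik → pawimbak.

pawimbak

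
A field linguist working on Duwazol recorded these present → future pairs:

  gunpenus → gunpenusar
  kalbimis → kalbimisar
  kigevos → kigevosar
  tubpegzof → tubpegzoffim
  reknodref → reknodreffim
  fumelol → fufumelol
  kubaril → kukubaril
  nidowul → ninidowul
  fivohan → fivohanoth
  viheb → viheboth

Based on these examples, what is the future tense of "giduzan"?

"giduzan" ends in -n. The one such stem in the data (fivohan → fivohanoth) adds -oth, so the same rule applies.
So giduzan → giduzanoth.

giduzanoth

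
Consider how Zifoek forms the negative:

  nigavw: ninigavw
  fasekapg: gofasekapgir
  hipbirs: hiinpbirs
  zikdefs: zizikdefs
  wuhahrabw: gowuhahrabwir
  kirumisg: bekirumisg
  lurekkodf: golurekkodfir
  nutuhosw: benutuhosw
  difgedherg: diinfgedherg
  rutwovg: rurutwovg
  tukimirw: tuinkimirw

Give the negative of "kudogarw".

nigavw and nutuhosw both end in -w yet inflect differently (ninigavw, benutuhosw), so the final letter is not what conditions the rule; the second-to-last letter is.
"kudogarw" has second-to-last letter 'r'. The stems whose second-to-last letter is 'r' (hipbirs → hiinpbirs, difgedherg → diinfgedherg, tukimirw → tuinkimirw) insert -in- after the first vowel.
So kudogarw → kuindogarw.

kuindogarw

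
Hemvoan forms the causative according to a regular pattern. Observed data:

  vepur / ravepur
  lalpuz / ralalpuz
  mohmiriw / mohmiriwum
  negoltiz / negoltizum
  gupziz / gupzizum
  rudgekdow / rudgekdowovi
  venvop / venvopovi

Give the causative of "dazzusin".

dazzusinum

"dazzusin" has last vowel 'i'. The stems whose last vowel is 'i' (negoltiz → negoltizum, mohmiriw → mohmiriwum, gupziz → gupzizum) add -um.
So dazzusin → dazzusinum.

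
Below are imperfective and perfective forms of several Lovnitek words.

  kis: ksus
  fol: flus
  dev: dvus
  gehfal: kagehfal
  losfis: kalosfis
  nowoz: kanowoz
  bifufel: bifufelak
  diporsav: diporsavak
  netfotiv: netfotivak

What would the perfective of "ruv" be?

fol and gehfal both end in -l yet inflect differently (flus, kagehfal), so the final letter is not what conditions the rule; the number of vowels is.
"ruv" has 1 vowel. The stems with 1 vowel (kis → ksus, fol → flus, dev → dvus) delete the last vowel and add -us.
The other patterns: stems with 2 vowels add the prefix ka-; stems with 3 vowels add -ak.
So ruv → rvus.

rvus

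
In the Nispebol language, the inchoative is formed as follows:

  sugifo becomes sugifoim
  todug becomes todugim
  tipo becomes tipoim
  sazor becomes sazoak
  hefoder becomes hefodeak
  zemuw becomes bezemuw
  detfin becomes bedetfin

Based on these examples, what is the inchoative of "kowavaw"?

bekowavaw

sugifo and sazor both have last vowel 'o' yet inflect differently (sugifoim, sazoak), so the last vowel is not what conditions the rule; the final letter is.
"kowavaw" ends in -w. The one such stem in the data (zemuw → bezemuw) adds the prefix be-, so the same rule applies.
The other patterns: stems ending in -g or -o add -im; stems ending in -r drop the final letter and add -ak.
So kowavaw → bekowavaw.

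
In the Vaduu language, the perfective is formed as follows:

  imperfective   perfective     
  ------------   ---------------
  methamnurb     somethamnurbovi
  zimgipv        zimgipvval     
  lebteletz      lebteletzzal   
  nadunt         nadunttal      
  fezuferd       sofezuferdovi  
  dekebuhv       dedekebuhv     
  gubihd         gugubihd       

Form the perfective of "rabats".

rabatssal

"rabats" has second-to-last letter 't'. The one such stem in the data (lebteletz → lebteletzzal) doubles the final consonant and adds -al (as do zimgipv, nadunt), so the same rule applies.
The other patterns: stems whose second-to-last letter is 'h' repeat the first consonant+vowel as a prefix; stems whose second-to-last letter is 'r' add so- … -ovi around the stem.
So rabats → rabatssal.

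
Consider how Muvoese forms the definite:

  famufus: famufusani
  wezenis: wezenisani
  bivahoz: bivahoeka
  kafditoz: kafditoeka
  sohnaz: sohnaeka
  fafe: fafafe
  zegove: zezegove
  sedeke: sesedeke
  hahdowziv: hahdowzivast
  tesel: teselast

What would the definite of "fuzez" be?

fuzeeka

"fuzez" ends in -z. The stems ending in -z (bivahoz → bivahoeka, kafditoz → kafditoeka, sohnaz → sohnaeka) drop the final letter and add -eka.
The other patterns: stems ending in -s add -ani; stems ending in -e repeat the first consonant+vowel as a prefix; stems ending in -l or -v add -ast.
So fuzez → fuzeeka.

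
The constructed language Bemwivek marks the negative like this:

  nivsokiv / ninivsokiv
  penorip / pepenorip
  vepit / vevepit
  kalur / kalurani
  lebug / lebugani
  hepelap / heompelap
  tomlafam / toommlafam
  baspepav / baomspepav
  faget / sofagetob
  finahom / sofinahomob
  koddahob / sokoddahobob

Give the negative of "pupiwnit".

penorip and hepelap both end in -p yet inflect differently (pepenorip, heompelap), so the final letter is not what conditions the rule; the last vowel is.
"pupiwnit" has last vowel 'i'. The stems whose last vowel is 'i' (nivsokiv → ninivsokiv, penorip → pepenorip, vepit → vevepit) repeat the first consonant+vowel as a prefix.
The other patterns: stems whose last vowel is 'u' add -ani; stems whose last vowel is 'a' insert -om- after the first vowel; stems whose last vowel is 'e' or 'o' add so- … -ob around the stem.
So pupiwnit → pupupiwnit.

pupupiwnit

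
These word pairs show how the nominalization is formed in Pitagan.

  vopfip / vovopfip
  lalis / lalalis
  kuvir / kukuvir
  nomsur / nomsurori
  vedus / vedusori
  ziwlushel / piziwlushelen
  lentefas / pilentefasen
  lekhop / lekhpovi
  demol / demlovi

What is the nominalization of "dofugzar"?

kuvir and nomsur both end in -r yet inflect differently (kukuvir, nomsurori), so the final letter is not what conditions the rule; the last vowel is.
"dofugzar" has last vowel 'a'. The one such stem in the data (lentefas → pilentefasen) adds pi- … -en around the stem, so the same rule applies.
So dofugzar → pidofugzaren.

pidofugzaren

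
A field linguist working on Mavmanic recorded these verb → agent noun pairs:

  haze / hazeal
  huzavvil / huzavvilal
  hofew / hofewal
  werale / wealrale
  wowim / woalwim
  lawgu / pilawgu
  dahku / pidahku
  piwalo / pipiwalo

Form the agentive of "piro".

pipiro

haze and werale both end in -e yet inflect differently (hazeal, wealrale), so the final letter is not what conditions the rule; the first letter is.
"piro" begins with p-. The one such stem in the data (piwalo → pipiwalo) adds the prefix pi-, so the same rule applies.
The other patterns: stems beginning with h- add -al; stems beginning with w- insert -al- after the first vowel.
So piro → pipiro.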